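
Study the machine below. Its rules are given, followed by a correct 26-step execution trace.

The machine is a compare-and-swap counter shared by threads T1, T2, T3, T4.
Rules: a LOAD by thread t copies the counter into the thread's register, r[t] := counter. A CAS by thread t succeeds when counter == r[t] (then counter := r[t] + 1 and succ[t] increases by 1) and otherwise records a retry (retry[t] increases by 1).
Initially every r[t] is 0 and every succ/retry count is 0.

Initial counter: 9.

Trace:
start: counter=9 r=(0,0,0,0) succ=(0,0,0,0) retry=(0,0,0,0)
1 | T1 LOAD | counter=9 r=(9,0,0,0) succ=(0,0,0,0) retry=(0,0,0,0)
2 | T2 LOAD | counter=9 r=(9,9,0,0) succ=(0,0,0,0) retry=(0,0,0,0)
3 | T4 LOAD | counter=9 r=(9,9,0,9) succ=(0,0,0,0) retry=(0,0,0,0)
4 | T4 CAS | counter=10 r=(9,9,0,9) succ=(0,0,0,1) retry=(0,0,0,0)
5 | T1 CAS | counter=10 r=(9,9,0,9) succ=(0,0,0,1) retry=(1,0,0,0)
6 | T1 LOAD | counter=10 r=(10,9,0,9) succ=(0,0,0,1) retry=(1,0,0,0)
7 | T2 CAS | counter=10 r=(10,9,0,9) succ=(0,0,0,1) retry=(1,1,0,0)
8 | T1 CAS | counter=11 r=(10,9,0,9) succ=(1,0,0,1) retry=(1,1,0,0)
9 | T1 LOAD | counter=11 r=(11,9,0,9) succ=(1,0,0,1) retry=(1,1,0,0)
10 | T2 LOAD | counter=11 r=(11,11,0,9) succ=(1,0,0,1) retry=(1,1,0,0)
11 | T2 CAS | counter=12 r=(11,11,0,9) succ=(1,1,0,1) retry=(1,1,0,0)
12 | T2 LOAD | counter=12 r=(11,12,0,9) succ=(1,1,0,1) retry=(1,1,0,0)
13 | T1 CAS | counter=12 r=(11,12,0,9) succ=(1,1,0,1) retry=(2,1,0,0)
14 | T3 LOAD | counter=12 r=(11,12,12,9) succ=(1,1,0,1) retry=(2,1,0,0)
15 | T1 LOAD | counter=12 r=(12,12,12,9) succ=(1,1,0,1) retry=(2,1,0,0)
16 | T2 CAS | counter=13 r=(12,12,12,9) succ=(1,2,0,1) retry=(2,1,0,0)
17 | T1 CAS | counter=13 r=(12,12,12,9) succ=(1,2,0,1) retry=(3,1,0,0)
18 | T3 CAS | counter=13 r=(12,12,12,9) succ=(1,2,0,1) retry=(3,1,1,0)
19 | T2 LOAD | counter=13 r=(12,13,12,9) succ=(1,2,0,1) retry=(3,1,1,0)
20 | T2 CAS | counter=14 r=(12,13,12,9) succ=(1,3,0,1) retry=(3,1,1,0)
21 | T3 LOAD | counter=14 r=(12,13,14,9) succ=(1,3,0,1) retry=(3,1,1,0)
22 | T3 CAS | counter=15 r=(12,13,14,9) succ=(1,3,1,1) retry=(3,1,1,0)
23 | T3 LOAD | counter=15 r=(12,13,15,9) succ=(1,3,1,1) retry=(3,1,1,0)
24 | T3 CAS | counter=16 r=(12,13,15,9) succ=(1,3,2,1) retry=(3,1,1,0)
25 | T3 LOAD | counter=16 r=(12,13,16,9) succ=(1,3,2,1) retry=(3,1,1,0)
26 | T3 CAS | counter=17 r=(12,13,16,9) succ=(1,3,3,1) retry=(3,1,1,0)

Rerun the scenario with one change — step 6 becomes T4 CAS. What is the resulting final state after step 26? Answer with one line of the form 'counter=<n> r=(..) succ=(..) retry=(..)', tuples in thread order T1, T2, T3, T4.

(re-executing from step 6 with the substitution; state before step 6: counter=10 r=(9,9,0,9) succ=(0,0,0,1) retry=(1,0,0,0))
6 | T4 CAS | counter=10 r=(9,9,0,9) succ=(0,0,0,1) retry=(1,0,0,1)
7 | T2 CAS | counter=10 r=(9,9,0,9) succ=(0,0,0,1) retry=(1,1,0,1)
8 | T1 CAS | counter=10 r=(9,9,0,9) succ=(0,0,0,1) retry=(2,1,0,1)
9 | T1 LOAD | counter=10 r=(10,9,0,9) succ=(0,0,0,1) retry=(2,1,0,1)
10 | T2 LOAD | counter=10 r=(10,10,0,9) succ=(0,0,0,1) retry=(2,1,0,1)
11 | T2 CAS | counter=11 r=(10,10,0,9) succ=(0,1,0,1) retry=(2,1,0,1)
12 | T2 LOAD | counter=11 r=(10,11,0,9) succ=(0,1,0,1) retry=(2,1,0,1)
13 | T1 CAS | counter=11 r=(10,11,0,9) succ=(0,1,0,1) retry=(3,1,0,1)
14 | T3 LOAD | counter=11 r=(10,11,11,9) succ=(0,1,0,1) retry=(3,1,0,1)
15 | T1 LOAD | counter=11 r=(11,11,11,9) succ=(0,1,0,1) retry=(3,1,0,1)
16 | T2 CAS | counter=12 r=(11,11,11,9) succ=(0,2,0,1) retry=(3,1,0,1)
17 | T1 CAS | counter=12 r=(11,11,11,9) succ=(0,2,0,1) retry=(4,1,0,1)
18 | T3 CAS | counter=12 r=(11,11,11,9) succ=(0,2,0,1) retry=(4,1,1,1)
19 | T2 LOAD | counter=12 r=(11,12,11,9) succ=(0,2,0,1) retry=(4,1,1,1)
20 | T2 CAS | counter=13 r=(11,12,11,9) succ=(0,3,0,1) retry=(4,1,1,1)
21 | T3 LOAD | counter=13 r=(11,12,13,9) succ=(0,3,0,1) retry=(4,1,1,1)
22 | T3 CAS | counter=14 r=(11,12,13,9) succ=(0,3,1,1) retry=(4,1,1,1)
23 | T3 LOAD | counter=14 r=(11,12,14,9) succ=(0,3,1,1) retry=(4,1,1,1)
24 | T3 CAS | counter=15 r=(11,12,14,9) succ=(0,3,2,1) retry=(4,1,1,1)
25 | T3 LOAD | counter=15 r=(11,12,15,9) succ=(0,3,2,1) retry=(4,1,1,1)
26 | T3 CAS | counter=16 r=(11,12,15,9) succ=(0,3,3,1) retry=(4,1,1,1)

counter=16 r=(11,12,15,9) succ=(0,3,3,1) retry=(4,1,1,1)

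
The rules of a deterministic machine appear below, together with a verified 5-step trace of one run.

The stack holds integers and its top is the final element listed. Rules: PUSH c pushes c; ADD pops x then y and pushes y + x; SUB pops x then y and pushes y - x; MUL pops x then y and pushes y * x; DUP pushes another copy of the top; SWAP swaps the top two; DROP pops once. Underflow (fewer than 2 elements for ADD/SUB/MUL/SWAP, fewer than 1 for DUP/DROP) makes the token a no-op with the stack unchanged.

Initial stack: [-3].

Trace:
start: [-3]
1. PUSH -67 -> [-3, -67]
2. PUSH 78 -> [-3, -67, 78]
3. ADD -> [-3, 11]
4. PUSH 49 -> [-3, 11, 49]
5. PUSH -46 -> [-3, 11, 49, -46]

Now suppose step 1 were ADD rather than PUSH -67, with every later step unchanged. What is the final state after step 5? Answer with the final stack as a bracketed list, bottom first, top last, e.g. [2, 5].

(re-executing from step 1 with the substitution; state before step 1: [-3])
1. ADD -> [-3]
2. PUSH 78 -> [-3, 78]
3. ADD -> [75]
4. PUSH 49 -> [75, 49]
5. PUSH -46 -> [75, 49, -46]

[75, 49, -46]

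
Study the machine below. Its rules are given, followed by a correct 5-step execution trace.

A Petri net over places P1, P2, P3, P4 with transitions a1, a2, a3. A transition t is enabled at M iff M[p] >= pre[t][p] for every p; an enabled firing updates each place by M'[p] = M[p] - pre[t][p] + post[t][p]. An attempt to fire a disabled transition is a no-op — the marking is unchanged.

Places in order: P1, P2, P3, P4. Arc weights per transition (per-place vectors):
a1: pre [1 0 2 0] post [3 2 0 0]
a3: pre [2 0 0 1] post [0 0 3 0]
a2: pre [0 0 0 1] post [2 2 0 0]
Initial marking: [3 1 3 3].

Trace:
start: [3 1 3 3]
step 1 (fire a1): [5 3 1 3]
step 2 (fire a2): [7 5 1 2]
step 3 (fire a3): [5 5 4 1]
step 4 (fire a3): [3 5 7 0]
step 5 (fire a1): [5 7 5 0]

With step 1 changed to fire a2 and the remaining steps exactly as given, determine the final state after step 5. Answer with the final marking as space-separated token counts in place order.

7 7 4 0

(re-executing from step 1 with the substitution; state before step 1: [3 1 3 3])
step 1 (fire a2): [5 3 3 2]
step 2 (fire a2): [7 5 3 1]
step 3 (fire a3): [5 5 6 0]
step 4 (fire a3): [5 5 6 0]
step 5 (fire a1): [7 7 4 0]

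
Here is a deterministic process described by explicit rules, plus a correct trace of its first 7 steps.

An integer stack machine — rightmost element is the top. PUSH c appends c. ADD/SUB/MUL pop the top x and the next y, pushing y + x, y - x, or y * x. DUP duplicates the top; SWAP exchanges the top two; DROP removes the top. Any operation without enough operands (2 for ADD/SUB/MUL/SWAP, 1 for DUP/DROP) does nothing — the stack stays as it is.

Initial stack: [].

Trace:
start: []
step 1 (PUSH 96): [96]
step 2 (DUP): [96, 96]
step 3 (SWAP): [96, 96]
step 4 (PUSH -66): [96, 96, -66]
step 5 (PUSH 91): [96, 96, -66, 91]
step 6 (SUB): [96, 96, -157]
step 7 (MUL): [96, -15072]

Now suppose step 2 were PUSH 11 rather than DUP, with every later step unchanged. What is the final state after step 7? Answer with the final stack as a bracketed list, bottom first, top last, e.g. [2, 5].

(re-executing from step 2 with the substitution; state before step 2: [96])
step 2 (PUSH 11): [96, 11]
step 3 (SWAP): [11, 96]
step 4 (PUSH -66): [11, 96, -66]
step 5 (PUSH 91): [11, 96, -66, 91]
step 6 (SUB): [11, 96, -157]
step 7 (MUL): [11, -15072]

[11, -15072]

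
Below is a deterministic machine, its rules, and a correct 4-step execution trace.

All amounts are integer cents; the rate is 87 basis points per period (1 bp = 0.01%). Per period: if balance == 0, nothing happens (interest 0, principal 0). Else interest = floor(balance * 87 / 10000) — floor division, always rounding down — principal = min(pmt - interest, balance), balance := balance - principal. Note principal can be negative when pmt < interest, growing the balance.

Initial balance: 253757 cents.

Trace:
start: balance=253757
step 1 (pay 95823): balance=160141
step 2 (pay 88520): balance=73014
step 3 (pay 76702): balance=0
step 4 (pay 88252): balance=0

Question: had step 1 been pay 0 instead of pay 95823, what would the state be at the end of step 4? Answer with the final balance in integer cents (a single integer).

7013

(re-executing from step 1 with the substitution; state before step 1: balance=253757)
step 1 (pay 0): balance=255964
step 2 (pay 88520): balance=169670
step 3 (pay 76702): balance=94444
step 4 (pay 88252): balance=7013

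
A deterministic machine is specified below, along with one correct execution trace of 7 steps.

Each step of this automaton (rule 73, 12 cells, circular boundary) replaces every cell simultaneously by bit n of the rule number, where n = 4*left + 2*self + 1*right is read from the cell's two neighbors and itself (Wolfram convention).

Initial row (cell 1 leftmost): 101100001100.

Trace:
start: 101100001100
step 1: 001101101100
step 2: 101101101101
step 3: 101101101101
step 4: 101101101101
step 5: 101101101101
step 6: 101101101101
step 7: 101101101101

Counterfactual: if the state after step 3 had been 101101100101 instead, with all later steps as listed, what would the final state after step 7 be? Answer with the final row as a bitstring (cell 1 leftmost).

state after step 3 := 101101100101
step 4: 101101100001
step 5: 101101101101
step 6: 101101101101
step 7: 101101101101

101101101101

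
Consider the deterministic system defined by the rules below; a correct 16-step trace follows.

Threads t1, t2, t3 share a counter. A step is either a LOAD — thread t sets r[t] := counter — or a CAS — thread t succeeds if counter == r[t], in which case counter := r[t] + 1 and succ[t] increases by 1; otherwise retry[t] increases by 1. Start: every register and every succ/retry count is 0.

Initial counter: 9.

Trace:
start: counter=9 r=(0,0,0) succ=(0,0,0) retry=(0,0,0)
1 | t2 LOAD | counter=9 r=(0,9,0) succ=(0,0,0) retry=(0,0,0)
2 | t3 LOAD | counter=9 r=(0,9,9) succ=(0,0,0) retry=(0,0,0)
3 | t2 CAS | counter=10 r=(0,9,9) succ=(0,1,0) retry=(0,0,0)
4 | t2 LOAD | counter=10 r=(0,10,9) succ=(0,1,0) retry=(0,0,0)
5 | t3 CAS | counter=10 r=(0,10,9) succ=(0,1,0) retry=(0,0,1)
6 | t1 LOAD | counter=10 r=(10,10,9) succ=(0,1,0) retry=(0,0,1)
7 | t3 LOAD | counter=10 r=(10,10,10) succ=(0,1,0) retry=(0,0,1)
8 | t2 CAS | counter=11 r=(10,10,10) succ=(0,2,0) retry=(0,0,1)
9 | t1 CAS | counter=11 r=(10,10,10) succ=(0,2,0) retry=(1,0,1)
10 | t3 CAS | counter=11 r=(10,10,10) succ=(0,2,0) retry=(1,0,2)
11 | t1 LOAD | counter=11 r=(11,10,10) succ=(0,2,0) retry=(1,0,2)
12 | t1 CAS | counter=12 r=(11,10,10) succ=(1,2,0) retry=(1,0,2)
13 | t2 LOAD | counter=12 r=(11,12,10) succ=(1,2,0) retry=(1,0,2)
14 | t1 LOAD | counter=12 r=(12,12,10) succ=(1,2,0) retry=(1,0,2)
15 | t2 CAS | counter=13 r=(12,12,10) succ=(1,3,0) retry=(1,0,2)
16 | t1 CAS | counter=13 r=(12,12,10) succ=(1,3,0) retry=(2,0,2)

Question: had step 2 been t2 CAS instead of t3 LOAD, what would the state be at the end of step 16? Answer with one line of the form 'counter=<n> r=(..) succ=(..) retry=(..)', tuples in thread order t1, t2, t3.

(re-executing from step 2 with the substitution; state before step 2: counter=9 r=(0,9,0) succ=(0,0,0) retry=(0,0,0))
2 | t2 CAS | counter=10 r=(0,9,0) succ=(0,1,0) retry=(0,0,0)
3 | t2 CAS | counter=10 r=(0,9,0) succ=(0,1,0) retry=(0,1,0)
4 | t2 LOAD | counter=10 r=(0,10,0) succ=(0,1,0) retry=(0,1,0)
5 | t3 CAS | counter=10 r=(0,10,0) succ=(0,1,0) retry=(0,1,1)
6 | t1 LOAD | counter=10 r=(10,10,0) succ=(0,1,0) retry=(0,1,1)
7 | t3 LOAD | counter=10 r=(10,10,10) succ=(0,1,0) retry=(0,1,1)
8 | t2 CAS | counter=11 r=(10,10,10) succ=(0,2,0) retry=(0,1,1)
9 | t1 CAS | counter=11 r=(10,10,10) succ=(0,2,0) retry=(1,1,1)
10 | t3 CAS | counter=11 r=(10,10,10) succ=(0,2,0) retry=(1,1,2)
11 | t1 LOAD | counter=11 r=(11,10,10) succ=(0,2,0) retry=(1,1,2)
12 | t1 CAS | counter=12 r=(11,10,10) succ=(1,2,0) retry=(1,1,2)
13 | t2 LOAD | counter=12 r=(11,12,10) succ=(1,2,0) retry=(1,1,2)
14 | t1 LOAD | counter=12 r=(12,12,10) succ=(1,2,0) retry=(1,1,2)
15 | t2 CAS | counter=13 r=(12,12,10) succ=(1,3,0) retry=(1,1,2)
16 | t1 CAS | counter=13 r=(12,12,10) succ=(1,3,0) retry=(2,1,2)

counter=13 r=(12,12,10) succ=(1,3,0) retry=(2,1,2)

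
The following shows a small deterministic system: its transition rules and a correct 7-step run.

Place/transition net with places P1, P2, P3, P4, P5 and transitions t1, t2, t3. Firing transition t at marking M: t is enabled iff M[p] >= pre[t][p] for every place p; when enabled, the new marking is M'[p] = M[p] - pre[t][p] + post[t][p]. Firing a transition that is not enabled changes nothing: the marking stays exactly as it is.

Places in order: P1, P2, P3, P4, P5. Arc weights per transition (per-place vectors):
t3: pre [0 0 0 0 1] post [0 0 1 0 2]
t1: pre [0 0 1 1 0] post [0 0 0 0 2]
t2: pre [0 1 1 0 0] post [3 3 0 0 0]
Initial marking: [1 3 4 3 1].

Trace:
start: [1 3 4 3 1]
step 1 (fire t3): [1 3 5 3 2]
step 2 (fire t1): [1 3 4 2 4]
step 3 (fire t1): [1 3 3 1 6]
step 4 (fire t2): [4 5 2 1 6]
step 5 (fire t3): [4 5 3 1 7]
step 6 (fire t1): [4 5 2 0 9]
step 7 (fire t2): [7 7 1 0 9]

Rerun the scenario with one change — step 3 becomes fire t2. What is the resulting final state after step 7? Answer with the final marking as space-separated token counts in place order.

(re-executing from step 3 with the substitution; state before step 3: [1 3 4 2 4])
step 3 (fire t2): [4 5 3 2 4]
step 4 (fire t2): [7 7 2 2 4]
step 5 (fire t3): [7 7 3 2 5]
step 6 (fire t1): [7 7 2 1 7]
step 7 (fire t2): [10 9 1 1 7]

10 9 1 1 7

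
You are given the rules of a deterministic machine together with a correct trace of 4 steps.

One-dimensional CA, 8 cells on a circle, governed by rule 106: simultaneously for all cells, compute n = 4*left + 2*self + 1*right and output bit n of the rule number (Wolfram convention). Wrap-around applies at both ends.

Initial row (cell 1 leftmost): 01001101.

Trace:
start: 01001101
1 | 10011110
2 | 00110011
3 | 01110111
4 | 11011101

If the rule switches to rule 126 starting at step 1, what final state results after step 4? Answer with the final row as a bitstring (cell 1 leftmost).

(re-executing steps 1..4 under rule 126; state before step 1: 01001101)
1 | 11111111
2 | 00000000
3 | 00000000
4 | 00000000

00000000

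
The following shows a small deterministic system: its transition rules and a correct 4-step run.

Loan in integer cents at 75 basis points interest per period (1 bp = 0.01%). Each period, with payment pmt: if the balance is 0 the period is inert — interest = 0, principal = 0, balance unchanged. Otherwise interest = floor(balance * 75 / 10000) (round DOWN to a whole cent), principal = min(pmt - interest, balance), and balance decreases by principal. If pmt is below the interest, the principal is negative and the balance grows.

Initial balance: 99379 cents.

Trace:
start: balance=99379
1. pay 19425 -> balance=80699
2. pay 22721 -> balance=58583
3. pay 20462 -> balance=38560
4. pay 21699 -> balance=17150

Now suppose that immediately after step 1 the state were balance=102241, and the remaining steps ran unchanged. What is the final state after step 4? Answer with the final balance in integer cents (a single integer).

state after step 1 := balance=102241
2. pay 22721 -> balance=80286
3. pay 20462 -> balance=60426
4. pay 21699 -> balance=39180

39180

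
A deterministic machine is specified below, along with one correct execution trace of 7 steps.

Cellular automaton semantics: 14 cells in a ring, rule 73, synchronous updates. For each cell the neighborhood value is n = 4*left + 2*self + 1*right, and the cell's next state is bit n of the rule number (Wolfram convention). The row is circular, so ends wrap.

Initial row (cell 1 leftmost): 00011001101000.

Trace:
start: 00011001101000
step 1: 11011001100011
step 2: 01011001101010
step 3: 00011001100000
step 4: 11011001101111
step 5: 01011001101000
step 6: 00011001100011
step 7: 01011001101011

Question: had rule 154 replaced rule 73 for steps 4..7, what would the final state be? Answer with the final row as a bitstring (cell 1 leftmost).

(re-executing steps 4..7 under rule 154; state before step 4: 00011001100000)
step 4: 00110111010000
step 5: 01100110001000
step 6: 11011101010100
step 7: 10011000000011

10011000000011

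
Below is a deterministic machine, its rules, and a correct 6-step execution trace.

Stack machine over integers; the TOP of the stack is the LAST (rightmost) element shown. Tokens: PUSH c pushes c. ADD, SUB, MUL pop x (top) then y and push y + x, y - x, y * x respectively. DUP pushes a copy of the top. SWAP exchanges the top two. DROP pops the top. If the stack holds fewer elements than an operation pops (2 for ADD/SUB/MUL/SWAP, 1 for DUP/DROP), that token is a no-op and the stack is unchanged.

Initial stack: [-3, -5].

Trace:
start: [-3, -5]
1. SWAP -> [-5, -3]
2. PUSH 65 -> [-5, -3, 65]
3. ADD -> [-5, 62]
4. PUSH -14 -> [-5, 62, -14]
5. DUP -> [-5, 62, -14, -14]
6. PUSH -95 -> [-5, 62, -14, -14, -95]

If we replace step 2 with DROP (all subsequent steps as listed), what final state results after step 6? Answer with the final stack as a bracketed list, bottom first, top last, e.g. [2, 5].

(re-executing from step 2 with the substitution; state before step 2: [-5, -3])
2. DROP -> [-5]
3. ADD -> [-5]
4. PUSH -14 -> [-5, -14]
5. DUP -> [-5, -14, -14]
6. PUSH -95 -> [-5, -14, -14, -95]

[-5, -14, -14, -95]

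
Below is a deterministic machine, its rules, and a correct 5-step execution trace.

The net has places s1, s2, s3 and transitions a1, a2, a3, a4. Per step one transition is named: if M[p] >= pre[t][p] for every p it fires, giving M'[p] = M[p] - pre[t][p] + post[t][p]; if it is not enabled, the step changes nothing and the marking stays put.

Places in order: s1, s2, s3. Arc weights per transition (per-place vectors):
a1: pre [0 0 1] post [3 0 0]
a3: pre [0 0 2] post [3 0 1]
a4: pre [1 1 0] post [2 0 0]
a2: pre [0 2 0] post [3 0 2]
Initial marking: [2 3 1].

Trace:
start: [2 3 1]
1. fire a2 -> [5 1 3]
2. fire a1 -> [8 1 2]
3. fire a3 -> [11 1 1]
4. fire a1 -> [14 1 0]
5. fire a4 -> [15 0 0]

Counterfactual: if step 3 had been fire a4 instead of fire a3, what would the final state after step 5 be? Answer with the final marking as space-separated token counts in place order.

(re-executing from step 3 with the substitution; state before step 3: [8 1 2])
3. fire a4 -> [9 0 2]
4. fire a1 -> [12 0 1]
5. fire a4 -> [12 0 1]

12 0 1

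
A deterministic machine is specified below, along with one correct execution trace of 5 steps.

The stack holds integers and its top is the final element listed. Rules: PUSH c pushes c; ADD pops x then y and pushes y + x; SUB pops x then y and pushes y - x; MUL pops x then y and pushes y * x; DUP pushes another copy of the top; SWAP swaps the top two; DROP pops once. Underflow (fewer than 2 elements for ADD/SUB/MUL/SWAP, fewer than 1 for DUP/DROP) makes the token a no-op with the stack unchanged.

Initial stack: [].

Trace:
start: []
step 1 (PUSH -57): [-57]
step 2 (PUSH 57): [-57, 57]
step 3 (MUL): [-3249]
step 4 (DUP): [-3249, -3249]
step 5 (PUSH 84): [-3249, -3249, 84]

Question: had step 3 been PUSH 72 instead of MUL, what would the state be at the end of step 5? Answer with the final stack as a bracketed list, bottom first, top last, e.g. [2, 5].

(re-executing from step 3 with the substitution; state before step 3: [-57, 57])
step 3 (PUSH 72): [-57, 57, 72]
step 4 (DUP): [-57, 57, 72, 72]
step 5 (PUSH 84): [-57, 57, 72, 72, 84]

[-57, 57, 72, 72, 84]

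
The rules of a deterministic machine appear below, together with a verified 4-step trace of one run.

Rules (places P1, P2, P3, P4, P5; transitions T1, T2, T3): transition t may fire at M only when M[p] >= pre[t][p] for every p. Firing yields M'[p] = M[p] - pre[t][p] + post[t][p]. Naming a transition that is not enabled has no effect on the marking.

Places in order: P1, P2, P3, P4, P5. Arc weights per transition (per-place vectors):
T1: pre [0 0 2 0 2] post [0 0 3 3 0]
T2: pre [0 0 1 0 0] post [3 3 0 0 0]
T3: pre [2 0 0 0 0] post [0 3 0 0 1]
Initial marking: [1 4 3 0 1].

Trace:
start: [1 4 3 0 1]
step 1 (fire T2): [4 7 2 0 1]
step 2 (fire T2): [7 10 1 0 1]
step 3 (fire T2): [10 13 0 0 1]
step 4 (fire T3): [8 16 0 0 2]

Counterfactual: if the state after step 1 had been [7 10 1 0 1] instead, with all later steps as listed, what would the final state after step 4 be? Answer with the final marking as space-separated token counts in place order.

state after step 1 := [7 10 1 0 1]
step 2 (fire T2): [10 13 0 0 1]
step 3 (fire T2): [10 13 0 0 1]
step 4 (fire T3): [8 16 0 0 2]

8 16 0 0 2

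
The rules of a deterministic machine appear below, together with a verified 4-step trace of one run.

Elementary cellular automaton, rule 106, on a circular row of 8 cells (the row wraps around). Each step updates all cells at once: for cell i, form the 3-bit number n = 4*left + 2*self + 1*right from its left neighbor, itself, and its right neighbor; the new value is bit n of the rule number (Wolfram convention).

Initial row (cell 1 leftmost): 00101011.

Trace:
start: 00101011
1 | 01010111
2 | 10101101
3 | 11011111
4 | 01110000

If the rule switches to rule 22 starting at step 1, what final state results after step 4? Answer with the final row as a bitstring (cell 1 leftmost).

(re-executing steps 1..4 under rule 22; state before step 1: 00101011)
1 | 11101000
2 | 00001101
3 | 10010001
4 | 01111010

01111010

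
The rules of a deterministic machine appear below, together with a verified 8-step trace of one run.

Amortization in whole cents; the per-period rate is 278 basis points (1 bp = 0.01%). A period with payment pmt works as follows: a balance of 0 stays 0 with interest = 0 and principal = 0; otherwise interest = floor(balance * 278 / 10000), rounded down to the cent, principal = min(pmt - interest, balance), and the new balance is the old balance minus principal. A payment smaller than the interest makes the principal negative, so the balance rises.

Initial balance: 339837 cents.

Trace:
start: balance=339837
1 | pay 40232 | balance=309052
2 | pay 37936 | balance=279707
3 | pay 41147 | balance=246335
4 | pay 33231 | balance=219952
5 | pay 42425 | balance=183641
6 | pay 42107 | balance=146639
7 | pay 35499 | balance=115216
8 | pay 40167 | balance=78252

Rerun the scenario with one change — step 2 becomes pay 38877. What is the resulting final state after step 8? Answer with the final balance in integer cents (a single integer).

(re-executing from step 2 with the substitution; state before step 2: balance=309052)
2 | pay 38877 | balance=278766
3 | pay 41147 | balance=245368
4 | pay 33231 | balance=218958
5 | pay 42425 | balance=182620
6 | pay 42107 | balance=145589
7 | pay 35499 | balance=114137
8 | pay 40167 | balance=77143

77143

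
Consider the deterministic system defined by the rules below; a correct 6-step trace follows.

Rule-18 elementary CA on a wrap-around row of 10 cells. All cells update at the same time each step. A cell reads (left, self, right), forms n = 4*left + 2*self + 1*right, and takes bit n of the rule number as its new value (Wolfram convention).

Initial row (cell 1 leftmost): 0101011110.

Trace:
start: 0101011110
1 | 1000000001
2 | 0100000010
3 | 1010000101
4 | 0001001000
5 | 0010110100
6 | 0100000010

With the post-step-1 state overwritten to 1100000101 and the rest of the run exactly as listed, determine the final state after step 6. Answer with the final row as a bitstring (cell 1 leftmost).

1010001010

state after step 1 := 1100000101
2 | 0010001000
3 | 0101010100
4 | 1000000010
5 | 0100000100
6 | 1010001010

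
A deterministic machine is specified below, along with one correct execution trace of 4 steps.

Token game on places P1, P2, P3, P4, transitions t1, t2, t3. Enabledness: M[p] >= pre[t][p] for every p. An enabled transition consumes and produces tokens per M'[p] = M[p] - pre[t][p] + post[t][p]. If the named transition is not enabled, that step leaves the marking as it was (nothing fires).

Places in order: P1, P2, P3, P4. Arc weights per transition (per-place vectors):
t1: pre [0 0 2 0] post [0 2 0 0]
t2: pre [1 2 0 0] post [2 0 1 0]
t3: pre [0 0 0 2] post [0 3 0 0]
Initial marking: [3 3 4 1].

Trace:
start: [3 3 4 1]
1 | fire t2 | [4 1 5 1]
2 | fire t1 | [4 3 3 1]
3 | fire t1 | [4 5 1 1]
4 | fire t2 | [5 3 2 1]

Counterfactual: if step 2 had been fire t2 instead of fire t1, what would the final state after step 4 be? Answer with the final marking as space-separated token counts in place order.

(re-executing from step 2 with the substitution; state before step 2: [4 1 5 1])
2 | fire t2 | [4 1 5 1]
3 | fire t1 | [4 3 3 1]
4 | fire t2 | [5 1 4 1]

5 1 4 1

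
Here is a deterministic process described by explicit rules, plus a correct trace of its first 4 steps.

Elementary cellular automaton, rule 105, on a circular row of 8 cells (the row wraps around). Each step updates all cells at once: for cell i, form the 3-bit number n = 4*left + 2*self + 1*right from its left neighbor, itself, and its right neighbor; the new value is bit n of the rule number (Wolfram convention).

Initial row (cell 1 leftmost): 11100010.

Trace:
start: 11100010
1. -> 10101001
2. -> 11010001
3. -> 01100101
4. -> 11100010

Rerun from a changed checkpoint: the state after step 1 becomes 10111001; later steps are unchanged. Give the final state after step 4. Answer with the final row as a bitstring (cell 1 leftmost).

00110100

state after step 1 := 10111001
2. -> 11101001
3. -> 00110001
4. -> 00110100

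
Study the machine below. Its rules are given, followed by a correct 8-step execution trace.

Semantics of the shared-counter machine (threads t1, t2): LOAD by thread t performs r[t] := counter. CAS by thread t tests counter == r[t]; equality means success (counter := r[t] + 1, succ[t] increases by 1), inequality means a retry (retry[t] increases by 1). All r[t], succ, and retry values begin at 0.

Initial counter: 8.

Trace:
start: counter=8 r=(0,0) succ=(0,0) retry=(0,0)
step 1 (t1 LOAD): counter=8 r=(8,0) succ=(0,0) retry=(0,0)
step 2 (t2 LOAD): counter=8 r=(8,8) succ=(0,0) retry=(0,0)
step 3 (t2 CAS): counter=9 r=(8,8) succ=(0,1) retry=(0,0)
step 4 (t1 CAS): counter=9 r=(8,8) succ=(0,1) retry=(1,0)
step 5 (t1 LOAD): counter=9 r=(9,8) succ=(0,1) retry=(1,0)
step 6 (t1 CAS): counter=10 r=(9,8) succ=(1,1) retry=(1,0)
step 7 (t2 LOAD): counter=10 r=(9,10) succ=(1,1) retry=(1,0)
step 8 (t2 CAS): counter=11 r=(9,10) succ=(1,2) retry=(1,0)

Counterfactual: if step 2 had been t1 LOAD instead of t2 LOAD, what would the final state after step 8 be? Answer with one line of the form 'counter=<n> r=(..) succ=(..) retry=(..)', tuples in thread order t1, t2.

(re-executing from step 2 with the substitution; state before step 2: counter=8 r=(8,0) succ=(0,0) retry=(0,0))
step 2 (t1 LOAD): counter=8 r=(8,0) succ=(0,0) retry=(0,0)
step 3 (t2 CAS): counter=8 r=(8,0) succ=(0,0) retry=(0,1)
step 4 (t1 CAS): counter=9 r=(8,0) succ=(1,0) retry=(0,1)
step 5 (t1 LOAD): counter=9 r=(9,0) succ=(1,0) retry=(0,1)
step 6 (t1 CAS): counter=10 r=(9,0) succ=(2,0) retry=(0,1)
step 7 (t2 LOAD): counter=10 r=(9,10) succ=(2,0) retry=(0,1)
step 8 (t2 CAS): counter=11 r=(9,10) succ=(2,1) retry=(0,1)

counter=11 r=(9,10) succ=(2,1) retry=(0,1)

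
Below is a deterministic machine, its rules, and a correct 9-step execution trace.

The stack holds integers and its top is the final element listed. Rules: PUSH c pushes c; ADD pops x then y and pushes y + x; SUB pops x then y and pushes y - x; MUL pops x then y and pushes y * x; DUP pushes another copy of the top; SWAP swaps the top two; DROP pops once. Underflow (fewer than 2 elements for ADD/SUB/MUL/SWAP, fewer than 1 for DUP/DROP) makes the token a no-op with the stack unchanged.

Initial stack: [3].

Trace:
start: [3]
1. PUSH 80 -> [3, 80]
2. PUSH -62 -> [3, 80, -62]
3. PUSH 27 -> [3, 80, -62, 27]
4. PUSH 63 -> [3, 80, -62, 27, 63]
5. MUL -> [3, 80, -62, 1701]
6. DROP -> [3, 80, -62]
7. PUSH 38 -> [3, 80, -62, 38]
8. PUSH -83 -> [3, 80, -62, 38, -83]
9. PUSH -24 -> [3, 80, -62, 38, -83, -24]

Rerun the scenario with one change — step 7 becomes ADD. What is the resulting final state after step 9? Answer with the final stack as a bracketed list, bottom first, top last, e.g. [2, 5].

(re-executing from step 7 with the substitution; state before step 7: [3, 80, -62])
7. ADD -> [3, 18]
8. PUSH -83 -> [3, 18, -83]
9. PUSH -24 -> [3, 18, -83, -24]

[3, 18, -83, -24]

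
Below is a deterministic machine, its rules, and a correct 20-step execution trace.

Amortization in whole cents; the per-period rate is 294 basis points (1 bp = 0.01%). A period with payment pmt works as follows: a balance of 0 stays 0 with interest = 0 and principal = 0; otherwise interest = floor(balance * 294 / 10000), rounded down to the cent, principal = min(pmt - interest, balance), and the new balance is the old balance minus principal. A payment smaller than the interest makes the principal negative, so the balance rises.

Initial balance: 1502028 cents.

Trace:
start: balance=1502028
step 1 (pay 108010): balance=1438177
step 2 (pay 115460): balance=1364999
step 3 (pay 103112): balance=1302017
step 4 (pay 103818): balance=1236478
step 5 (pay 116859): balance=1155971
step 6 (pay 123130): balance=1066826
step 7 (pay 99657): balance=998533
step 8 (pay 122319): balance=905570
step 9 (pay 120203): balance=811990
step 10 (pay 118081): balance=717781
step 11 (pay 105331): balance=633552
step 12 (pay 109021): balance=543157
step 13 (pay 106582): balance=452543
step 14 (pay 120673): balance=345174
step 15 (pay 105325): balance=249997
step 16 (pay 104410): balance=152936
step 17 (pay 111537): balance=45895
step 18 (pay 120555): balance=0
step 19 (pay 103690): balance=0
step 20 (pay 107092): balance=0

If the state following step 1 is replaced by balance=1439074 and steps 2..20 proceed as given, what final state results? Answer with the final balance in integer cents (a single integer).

0

state after step 1 := balance=1439074
step 2 (pay 115460): balance=1365922
step 3 (pay 103112): balance=1302968
step 4 (pay 103818): balance=1237457
step 5 (pay 116859): balance=1156979
step 6 (pay 123130): balance=1067864
step 7 (pay 99657): balance=999602
step 8 (pay 122319): balance=906671
step 9 (pay 120203): balance=813124
step 10 (pay 118081): balance=718948
step 11 (pay 105331): balance=634754
step 12 (pay 109021): balance=544394
step 13 (pay 106582): balance=453817
step 14 (pay 120673): balance=346486
step 15 (pay 105325): balance=251347
step 16 (pay 104410): balance=154326
step 17 (pay 111537): balance=47326
step 18 (pay 120555): balance=0
step 19 (pay 103690): balance=0
step 20 (pay 107092): balance=0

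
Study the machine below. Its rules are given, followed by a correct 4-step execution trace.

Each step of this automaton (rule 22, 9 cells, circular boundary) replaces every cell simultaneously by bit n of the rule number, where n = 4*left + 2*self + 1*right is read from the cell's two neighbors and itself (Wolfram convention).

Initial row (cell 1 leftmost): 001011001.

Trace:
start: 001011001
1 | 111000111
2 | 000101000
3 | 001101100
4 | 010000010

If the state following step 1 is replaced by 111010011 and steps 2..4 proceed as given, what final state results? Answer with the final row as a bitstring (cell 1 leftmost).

001110111

state after step 1 := 111010011
2 | 000011100
3 | 000100010
4 | 001110111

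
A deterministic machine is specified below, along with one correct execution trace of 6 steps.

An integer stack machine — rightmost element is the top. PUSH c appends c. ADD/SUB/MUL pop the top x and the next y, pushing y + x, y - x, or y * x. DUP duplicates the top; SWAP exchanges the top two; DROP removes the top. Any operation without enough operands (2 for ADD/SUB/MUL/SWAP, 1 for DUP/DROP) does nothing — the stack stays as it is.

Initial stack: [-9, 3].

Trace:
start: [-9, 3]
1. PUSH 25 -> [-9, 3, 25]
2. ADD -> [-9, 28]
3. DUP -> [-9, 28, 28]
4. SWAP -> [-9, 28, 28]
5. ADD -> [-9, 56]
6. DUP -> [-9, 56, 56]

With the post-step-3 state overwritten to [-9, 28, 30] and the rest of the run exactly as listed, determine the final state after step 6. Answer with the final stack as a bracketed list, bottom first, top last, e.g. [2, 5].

state after step 3 := [-9, 28, 30]
4. SWAP -> [-9, 30, 28]
5. ADD -> [-9, 58]
6. DUP -> [-9, 58, 58]

[-9, 58, 58]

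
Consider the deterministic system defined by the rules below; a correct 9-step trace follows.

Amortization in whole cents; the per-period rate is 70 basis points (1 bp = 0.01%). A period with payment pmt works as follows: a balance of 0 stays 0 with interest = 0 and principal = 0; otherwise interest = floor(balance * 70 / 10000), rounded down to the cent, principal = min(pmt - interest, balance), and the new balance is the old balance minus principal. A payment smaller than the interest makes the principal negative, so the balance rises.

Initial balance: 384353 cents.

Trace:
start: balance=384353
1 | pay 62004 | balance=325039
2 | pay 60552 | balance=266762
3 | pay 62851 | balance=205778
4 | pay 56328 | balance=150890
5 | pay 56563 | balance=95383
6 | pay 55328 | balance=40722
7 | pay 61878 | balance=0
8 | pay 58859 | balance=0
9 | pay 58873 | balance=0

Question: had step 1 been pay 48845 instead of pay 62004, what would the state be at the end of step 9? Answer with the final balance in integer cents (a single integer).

(re-executing from step 1 with the substitution; state before step 1: balance=384353)
1 | pay 48845 | balance=338198
2 | pay 60552 | balance=280013
3 | pay 62851 | balance=219122
4 | pay 56328 | balance=164327
5 | pay 56563 | balance=108914
6 | pay 55328 | balance=54348
7 | pay 61878 | balance=0
8 | pay 58859 | balance=0
9 | pay 58873 | balance=0

0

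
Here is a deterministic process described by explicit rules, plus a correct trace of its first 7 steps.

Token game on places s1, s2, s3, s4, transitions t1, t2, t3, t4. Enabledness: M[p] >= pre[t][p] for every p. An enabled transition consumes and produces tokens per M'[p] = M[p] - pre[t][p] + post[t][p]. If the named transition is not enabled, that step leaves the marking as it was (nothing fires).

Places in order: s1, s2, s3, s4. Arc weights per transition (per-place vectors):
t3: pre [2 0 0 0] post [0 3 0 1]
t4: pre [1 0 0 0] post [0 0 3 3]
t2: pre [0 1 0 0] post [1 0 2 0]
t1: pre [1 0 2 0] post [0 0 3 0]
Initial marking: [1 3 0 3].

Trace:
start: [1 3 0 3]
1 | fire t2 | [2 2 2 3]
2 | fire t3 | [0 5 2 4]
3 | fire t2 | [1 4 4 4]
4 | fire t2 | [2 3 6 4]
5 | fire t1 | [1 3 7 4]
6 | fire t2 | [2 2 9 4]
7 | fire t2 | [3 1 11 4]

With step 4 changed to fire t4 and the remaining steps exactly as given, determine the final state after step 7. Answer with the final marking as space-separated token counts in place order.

(re-executing from step 4 with the substitution; state before step 4: [1 4 4 4])
4 | fire t4 | [0 4 7 7]
5 | fire t1 | [0 4 7 7]
6 | fire t2 | [1 3 9 7]
7 | fire t2 | [2 2 11 7]

2 2 11 7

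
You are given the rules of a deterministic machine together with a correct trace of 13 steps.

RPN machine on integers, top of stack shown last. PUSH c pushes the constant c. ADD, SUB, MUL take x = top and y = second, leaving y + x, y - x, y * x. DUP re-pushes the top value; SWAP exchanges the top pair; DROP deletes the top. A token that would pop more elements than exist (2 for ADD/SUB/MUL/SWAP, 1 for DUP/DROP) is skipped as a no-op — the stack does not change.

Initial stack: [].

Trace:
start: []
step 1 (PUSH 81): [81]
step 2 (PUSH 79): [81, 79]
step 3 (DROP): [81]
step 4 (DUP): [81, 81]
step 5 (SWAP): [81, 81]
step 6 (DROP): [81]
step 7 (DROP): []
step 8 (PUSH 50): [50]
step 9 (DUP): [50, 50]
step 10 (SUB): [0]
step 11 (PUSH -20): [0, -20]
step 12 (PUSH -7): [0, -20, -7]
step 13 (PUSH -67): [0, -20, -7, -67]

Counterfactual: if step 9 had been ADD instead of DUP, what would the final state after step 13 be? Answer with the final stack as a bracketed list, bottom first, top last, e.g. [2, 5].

[50, -20, -7, -67]

(re-executing from step 9 with the substitution; state before step 9: [50])
step 9 (ADD): [50]
step 10 (SUB): [50]
step 11 (PUSH -20): [50, -20]
step 12 (PUSH -7): [50, -20, -7]
step 13 (PUSH -67): [50, -20, -7, -67]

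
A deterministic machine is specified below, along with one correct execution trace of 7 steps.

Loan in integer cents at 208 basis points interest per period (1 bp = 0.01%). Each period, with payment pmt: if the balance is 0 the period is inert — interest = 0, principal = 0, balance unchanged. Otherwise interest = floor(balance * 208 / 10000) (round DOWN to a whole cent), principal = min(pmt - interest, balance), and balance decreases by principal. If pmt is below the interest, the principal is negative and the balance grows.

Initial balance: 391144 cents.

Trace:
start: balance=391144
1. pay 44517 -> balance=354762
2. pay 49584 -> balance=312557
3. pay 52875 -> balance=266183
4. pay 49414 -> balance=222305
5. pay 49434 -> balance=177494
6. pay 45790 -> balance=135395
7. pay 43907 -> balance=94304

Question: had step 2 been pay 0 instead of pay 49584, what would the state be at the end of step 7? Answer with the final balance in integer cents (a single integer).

149264

(re-executing from step 2 with the substitution; state before step 2: balance=354762)
2. pay 0 -> balance=362141
3. pay 52875 -> balance=316798
4. pay 49414 -> balance=273973
5. pay 49434 -> balance=230237
6. pay 45790 -> balance=189235
7. pay 43907 -> balance=149264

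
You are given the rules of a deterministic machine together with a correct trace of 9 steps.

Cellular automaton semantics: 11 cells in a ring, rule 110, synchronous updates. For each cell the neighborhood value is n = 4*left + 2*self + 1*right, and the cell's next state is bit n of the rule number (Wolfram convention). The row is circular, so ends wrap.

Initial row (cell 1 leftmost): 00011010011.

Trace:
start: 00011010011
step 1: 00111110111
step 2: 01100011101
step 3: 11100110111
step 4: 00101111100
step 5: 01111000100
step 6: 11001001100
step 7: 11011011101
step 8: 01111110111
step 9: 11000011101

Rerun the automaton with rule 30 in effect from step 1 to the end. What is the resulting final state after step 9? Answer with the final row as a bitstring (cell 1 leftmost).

(re-executing steps 1..9 under rule 30; state before step 1: 00011010011)
step 1: 10110011110
step 2: 10101110000
step 3: 10101001001
step 4: 00101111111
step 5: 11101000000
step 6: 10001100001
step 7: 01011010011
step 8: 01010011110
step 9: 11011110001

11011110001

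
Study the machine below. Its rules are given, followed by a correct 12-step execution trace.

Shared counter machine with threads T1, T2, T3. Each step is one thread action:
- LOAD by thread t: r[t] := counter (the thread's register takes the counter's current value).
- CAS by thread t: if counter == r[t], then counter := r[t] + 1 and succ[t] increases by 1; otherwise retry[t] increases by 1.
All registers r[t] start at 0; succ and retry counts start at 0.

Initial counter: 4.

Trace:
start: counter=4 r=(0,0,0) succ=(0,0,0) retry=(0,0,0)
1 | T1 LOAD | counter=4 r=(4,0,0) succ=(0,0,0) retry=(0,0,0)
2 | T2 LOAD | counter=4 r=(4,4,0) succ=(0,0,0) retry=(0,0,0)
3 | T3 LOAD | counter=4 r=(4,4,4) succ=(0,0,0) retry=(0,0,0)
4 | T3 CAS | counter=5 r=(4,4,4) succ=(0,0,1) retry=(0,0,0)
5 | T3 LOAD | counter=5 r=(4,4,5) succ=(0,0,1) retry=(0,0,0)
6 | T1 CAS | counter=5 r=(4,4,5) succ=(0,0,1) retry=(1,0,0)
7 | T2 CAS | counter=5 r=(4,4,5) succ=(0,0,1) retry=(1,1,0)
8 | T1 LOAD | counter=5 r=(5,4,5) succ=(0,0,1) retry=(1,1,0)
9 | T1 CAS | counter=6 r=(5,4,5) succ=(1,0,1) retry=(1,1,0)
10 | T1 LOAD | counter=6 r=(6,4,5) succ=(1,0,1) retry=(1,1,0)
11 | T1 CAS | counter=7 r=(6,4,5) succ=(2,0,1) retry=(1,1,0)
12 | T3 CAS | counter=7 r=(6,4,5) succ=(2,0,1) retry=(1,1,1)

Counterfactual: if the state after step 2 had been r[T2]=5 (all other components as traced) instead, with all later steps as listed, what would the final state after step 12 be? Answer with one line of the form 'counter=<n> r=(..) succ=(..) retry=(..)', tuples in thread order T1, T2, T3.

state after step 2 := counter=4 r=(4,5,0) succ=(0,0,0) retry=(0,0,0)
3 | T3 LOAD | counter=4 r=(4,5,4) succ=(0,0,0) retry=(0,0,0)
4 | T3 CAS | counter=5 r=(4,5,4) succ=(0,0,1) retry=(0,0,0)
5 | T3 LOAD | counter=5 r=(4,5,5) succ=(0,0,1) retry=(0,0,0)
6 | T1 CAS | counter=5 r=(4,5,5) succ=(0,0,1) retry=(1,0,0)
7 | T2 CAS | counter=6 r=(4,5,5) succ=(0,1,1) retry=(1,0,0)
8 | T1 LOAD | counter=6 r=(6,5,5) succ=(0,1,1) retry=(1,0,0)
9 | T1 CAS | counter=7 r=(6,5,5) succ=(1,1,1) retry=(1,0,0)
10 | T1 LOAD | counter=7 r=(7,5,5) succ=(1,1,1) retry=(1,0,0)
11 | T1 CAS | counter=8 r=(7,5,5) succ=(2,1,1) retry=(1,0,0)
12 | T3 CAS | counter=8 r=(7,5,5) succ=(2,1,1) retry=(1,0,1)

counter=8 r=(7,5,5) succ=(2,1,1) retry=(1,0,1)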